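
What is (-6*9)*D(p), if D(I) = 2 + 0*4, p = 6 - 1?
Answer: -108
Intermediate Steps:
p = 5
D(I) = 2 (D(I) = 2 + 0 = 2)
(-6*9)*D(p) = -6*9*2 = -54*2 = -108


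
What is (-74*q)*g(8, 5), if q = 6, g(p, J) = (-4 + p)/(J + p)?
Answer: -1776/13 ≈ -136.62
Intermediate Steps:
g(p, J) = (-4 + p)/(J + p)
(-74*q)*g(8, 5) = (-74*6)*((-4 + 8)/(5 + 8)) = -444*4/13 = -1776/13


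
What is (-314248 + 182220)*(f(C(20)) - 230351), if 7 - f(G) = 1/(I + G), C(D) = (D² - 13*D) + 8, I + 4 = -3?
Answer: 4288072058140/141 ≈ 3.0412e+10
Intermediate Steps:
I = -7 (I = -4 - 3 = -7)
C(D) = 8 + D² - 13*D
f(G) = 7 - 1/(-7 + G)
(-314248 + 182220)*(f(C(20)) - 230351) = (-314248 + 182220)*((-50 + 7*(8 + 20² - 13*20))/(-7 + (8 + 20² - 13*20)) - 230351) = -132028*((-50 + 7*(8 + 400 - 260))/(-7 + (8 + 400 - 260)) - 230351) = -132028*((-50 + 7*148)/(-7 + 148) - 230351) = -132028*((-50 + 1036)/141 - 230351) = -132028*((1/141)*986 - 230351) = -132028*(986/141 - 230351) = -132028*(-32478505/141) = 4288072058140/141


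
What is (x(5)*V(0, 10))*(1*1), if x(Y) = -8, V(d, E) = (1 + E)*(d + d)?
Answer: 0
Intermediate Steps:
V(d, E) = 2*d*(1 + E) (V(d, E) = (1 + E)*(2*d) = 2*d*(1 + E))
(x(5)*V(0, 10))*(1*1) = (-16*0*(1 + 10))*(1*1) = -16*0*11*1 = -8*0*1 = 0*1 = 0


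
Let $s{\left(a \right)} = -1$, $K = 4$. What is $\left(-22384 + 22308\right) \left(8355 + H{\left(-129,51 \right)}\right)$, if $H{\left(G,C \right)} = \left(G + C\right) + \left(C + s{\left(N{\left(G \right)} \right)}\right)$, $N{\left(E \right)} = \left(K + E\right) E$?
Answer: $-632852$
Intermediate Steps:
$N{\left(E \right)} = E \left(4 + E\right)$ ($N{\left(E \right)} = \left(4 + E\right) E = E \left(4 + E\right)$)
$H{\left(G,C \right)} = -1 + G + 2 C$ ($H{\left(G,C \right)} = \left(G + C\right) + \left(C - 1\right) = \left(C + G\right) + \left(-1 + C\right) = -1 + G + 2 C$)
$\left(-22384 + 22308\right) \left(8355 + H{\left(-129,51 \right)}\right) = \left(-22384 + 22308\right) \left(8355 - 28\right) = - 76 \left(8355 - 28\right) = \left(-76\right) 8327 = -632852$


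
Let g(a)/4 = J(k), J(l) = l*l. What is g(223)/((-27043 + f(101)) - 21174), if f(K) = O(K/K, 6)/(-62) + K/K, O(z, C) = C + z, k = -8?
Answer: -15872/2989399 ≈ -0.0053094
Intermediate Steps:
J(l) = l²
g(a) = 256 (g(a) = 4*(-8)² = 4*64 = 256)
f(K) = 55/62 (f(K) = (6 + K/K)/(-62) + K/K = (6 + 1)*(-1/62) + 1 = 7*(-1/62) + 1 = -7/62 + 1 = 55/62)
g(223)/((-27043 + f(101)) - 21174) = 256/((-27043 + 55/62) - 21174) = 256/(-1676611/62 - 21174) = 256/(-2989399/62) = 256*(-62/2989399) = -15872/2989399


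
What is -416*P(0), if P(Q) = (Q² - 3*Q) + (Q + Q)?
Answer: 0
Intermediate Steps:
P(Q) = Q² - Q (P(Q) = (Q² - 3*Q) + 2*Q = Q² - Q)
-416*P(0) = -0*(-1 + 0) = -0*(-1) = -416*0 = 0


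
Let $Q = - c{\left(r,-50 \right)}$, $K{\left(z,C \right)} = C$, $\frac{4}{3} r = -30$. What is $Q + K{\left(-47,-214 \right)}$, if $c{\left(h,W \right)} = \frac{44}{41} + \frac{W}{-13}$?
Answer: $- \frac{116684}{533} \approx -218.92$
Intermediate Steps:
$r = - \frac{45}{2}$ ($r = \frac{3}{4} \left(-30\right) = - \frac{45}{2} \approx -22.5$)
$c{\left(h,W \right)} = \frac{44}{41} - \frac{W}{13}$ ($c{\left(h,W \right)} = 44 \cdot \frac{1}{41} + W \left(- \frac{1}{13}\right) = \frac{44}{41} - \frac{W}{13}$)
$Q = - \frac{2622}{533}$ ($Q = - (\frac{44}{41} - - \frac{50}{13}) = - (\frac{44}{41} + \frac{50}{13}) = \left(-1\right) \frac{2622}{533} = - \frac{2622}{533} \approx -4.9193$)
$Q + K{\left(-47,-214 \right)} = - \frac{2622}{533} - 214 = - \frac{116684}{533}$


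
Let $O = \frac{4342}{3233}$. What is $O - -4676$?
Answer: $\frac{15121850}{3233} \approx 4677.3$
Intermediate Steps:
$O = \frac{4342}{3233}$ ($O = 4342 \cdot \frac{1}{3233} = \frac{4342}{3233} \approx 1.343$)
$O - -4676 = \frac{4342}{3233} - -4676 = \frac{4342}{3233} + 4676 = \frac{15121850}{3233}$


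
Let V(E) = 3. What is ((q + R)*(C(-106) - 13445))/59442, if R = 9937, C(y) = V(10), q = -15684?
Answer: 38625587/29721 ≈ 1299.6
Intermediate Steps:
C(y) = 3
((q + R)*(C(-106) - 13445))/59442 = ((-15684 + 9937)*(3 - 13445))/59442 = -5747*(-13442)*(1/59442) = 77251174*(1/59442) = 38625587/29721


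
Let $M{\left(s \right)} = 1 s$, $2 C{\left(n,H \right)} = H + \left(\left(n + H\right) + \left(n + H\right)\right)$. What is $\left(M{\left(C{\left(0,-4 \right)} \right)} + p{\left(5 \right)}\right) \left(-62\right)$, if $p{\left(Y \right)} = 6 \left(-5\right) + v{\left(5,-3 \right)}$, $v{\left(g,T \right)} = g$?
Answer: $1922$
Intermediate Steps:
$p{\left(Y \right)} = -25$ ($p{\left(Y \right)} = 6 \left(-5\right) + 5 = -30 + 5 = -25$)
$C{\left(n,H \right)} = n + \frac{3 H}{2}$ ($C{\left(n,H \right)} = \frac{H + \left(\left(n + H\right) + \left(n + H\right)\right)}{2} = \frac{H + \left(\left(H + n\right) + \left(H + n\right)\right)}{2} = \frac{H + \left(2 H + 2 n\right)}{2} = \frac{2 n + 3 H}{2} = n + \frac{3 H}{2}$)
$M{\left(s \right)} = s$
$\left(M{\left(C{\left(0,-4 \right)} \right)} + p{\left(5 \right)}\right) \left(-62\right) = \left(\left(0 + \frac{3}{2} \left(-4\right)\right) - 25\right) \left(-62\right) = \left(\left(0 - 6\right) - 25\right) \left(-62\right) = \left(-6 - 25\right) \left(-62\right) = \left(-31\right) \left(-62\right) = 1922$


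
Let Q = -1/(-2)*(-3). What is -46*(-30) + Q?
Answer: 2757/2 ≈ 1378.5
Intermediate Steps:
Q = -3/2 (Q = -1*(-1/2)*(-3) = (1/2)*(-3) = -3/2 ≈ -1.5000)
-46*(-30) + Q = -46*(-30) - 3/2 = 1380 - 3/2 = 2757/2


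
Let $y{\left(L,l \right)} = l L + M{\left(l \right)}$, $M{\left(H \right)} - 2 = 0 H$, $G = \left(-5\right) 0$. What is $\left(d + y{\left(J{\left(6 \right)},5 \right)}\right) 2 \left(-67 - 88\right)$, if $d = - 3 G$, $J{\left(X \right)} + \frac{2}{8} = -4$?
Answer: $\frac{11935}{2} \approx 5967.5$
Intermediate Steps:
$G = 0$
$J{\left(X \right)} = - \frac{17}{4}$ ($J{\left(X \right)} = - \frac{1}{4} - 4 = - \frac{17}{4}$)
$M{\left(H \right)} = 2$ ($M{\left(H \right)} = 2 + 0 H = 2 + 0 = 2$)
$d = 0$ ($d = \left(-3\right) 0 = 0$)
$y{\left(L,l \right)} = 2 + L l$ ($y{\left(L,l \right)} = l L + 2 = L l + 2 = 2 + L l$)
$\left(d + y{\left(J{\left(6 \right)},5 \right)}\right) 2 \left(-67 - 88\right) = \left(0 + \left(2 - \frac{85}{4}\right)\right) 2 \left(-67 - 88\right) = \left(0 + \left(2 - \frac{85}{4}\right)\right) 2 \left(-155\right) = \left(0 - \frac{77}{4}\right) 2 \left(-155\right) = \left(- \frac{77}{4}\right) 2 \left(-155\right) = \left(- \frac{77}{2}\right) \left(-155\right) = \frac{11935}{2}$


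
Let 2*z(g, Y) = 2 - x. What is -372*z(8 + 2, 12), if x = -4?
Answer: -1116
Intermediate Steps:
z(g, Y) = 3 (z(g, Y) = (2 - 1*(-4))/2 = (2 + 4)/2 = (1/2)*6 = 3)
-372*z(8 + 2, 12) = -372*3 = -1116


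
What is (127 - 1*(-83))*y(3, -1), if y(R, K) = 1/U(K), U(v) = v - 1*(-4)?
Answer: 70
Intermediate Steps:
U(v) = 4 + v (U(v) = v + 4 = 4 + v)
y(R, K) = 1/(4 + K)
(127 - 1*(-83))*y(3, -1) = (127 - 1*(-83))/(4 - 1) = (127 + 83)/3 = 210*(⅓) = 70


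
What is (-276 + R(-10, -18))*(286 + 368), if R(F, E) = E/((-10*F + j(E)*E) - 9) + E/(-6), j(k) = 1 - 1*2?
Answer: -178650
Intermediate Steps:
j(k) = -1 (j(k) = 1 - 2 = -1)
R(F, E) = -E/6 + E/(-9 - E - 10*F) (R(F, E) = E/((-10*F - E) - 9) + E/(-6) = E/((-E - 10*F) - 9) + E*(-⅙) = E/(-9 - E - 10*F) - E/6 = -E/6 + E/(-9 - E - 10*F))
(-276 + R(-10, -18))*(286 + 368) = (-276 - 1*(-18)*(15 - 18 + 10*(-10))/(54 + 6*(-18) + 60*(-10)))*(286 + 368) = (-276 - 1*(-18)*(15 - 18 - 100)/(54 - 108 - 600))*654 = (-276 - 1*(-18)*(-103)/(-654))*654 = (-276 - 1*(-18)*(-1/654)*(-103))*654 = (-276 + 309/109)*654 = -29775/109*654 = -178650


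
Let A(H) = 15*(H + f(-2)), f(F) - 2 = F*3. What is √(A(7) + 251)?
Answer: 2*√74 ≈ 17.205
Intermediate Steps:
f(F) = 2 + 3*F (f(F) = 2 + F*3 = 2 + 3*F)
A(H) = -60 + 15*H (A(H) = 15*(H + (2 + 3*(-2))) = 15*(H + (2 - 6)) = 15*(H - 4) = 15*(-4 + H) = -60 + 15*H)
√(A(7) + 251) = √((-60 + 15*7) + 251) = √((-60 + 105) + 251) = √(45 + 251) = √296 = 2*√74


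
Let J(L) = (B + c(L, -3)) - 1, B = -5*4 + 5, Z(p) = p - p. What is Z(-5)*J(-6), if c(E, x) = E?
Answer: 0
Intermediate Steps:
Z(p) = 0
B = -15 (B = -20 + 5 = -15)
J(L) = -16 + L (J(L) = (-15 + L) - 1 = -16 + L)
Z(-5)*J(-6) = 0*(-16 - 6) = 0*(-22) = 0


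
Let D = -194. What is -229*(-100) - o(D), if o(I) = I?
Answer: 23094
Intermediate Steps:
-229*(-100) - o(D) = -229*(-100) - 1*(-194) = 22900 + 194 = 23094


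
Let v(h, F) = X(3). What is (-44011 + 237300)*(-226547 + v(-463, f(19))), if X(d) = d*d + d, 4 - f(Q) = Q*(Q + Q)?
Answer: -43786723615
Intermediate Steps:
f(Q) = 4 - 2*Q² (f(Q) = 4 - Q*(Q + Q) = 4 - Q*2*Q = 4 - 2*Q²)
X(d) = d + d² (X(d) = d² + d = d + d²)
v(h, F) = 12 (v(h, F) = 3*(1 + 3) = 3*4 = 12)
(-44011 + 237300)*(-226547 + v(-463, f(19))) = (-44011 + 237300)*(-226547 + 12) = 193289*(-226535) = -43786723615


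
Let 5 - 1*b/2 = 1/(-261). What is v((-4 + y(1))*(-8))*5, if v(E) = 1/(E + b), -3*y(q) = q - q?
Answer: 1305/10964 ≈ 0.11903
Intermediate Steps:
b = 2612/261 (b = 10 - 2/(-261) = 10 - 2*(-1/261) = 10 + 2/261 = 2612/261 ≈ 10.008)
y(q) = 0 (y(q) = -(q - q)/3 = -1/3*0 = 0)
v(E) = 1/(2612/261 + E) (v(E) = 1/(E + 2612/261) = 1/(2612/261 + E))
v((-4 + y(1))*(-8))*5 = (261/(2612 + 261*((-4 + 0)*(-8))))*5 = (261/(2612 + 261*(-4*(-8))))*5 = (261/(2612 + 261*32))*5 = (261/(2612 + 8352))*5 = (261/10964)*5 = 1305/10964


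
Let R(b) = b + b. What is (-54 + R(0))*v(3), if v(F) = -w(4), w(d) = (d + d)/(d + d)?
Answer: 54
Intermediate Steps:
R(b) = 2*b
w(d) = 1 (w(d) = (2*d)/((2*d)) = (2*d)*(1/(2*d)) = 1)
v(F) = -1 (v(F) = -1*1 = -1)
(-54 + R(0))*v(3) = (-54 + 2*0)*(-1) = (-54 + 0)*(-1) = -54*(-1) = 54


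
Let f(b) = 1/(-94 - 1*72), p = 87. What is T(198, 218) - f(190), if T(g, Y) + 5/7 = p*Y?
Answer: 22037669/1162 ≈ 18965.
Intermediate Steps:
f(b) = -1/166 (f(b) = 1/(-94 - 72) = 1/(-166) = -1/166)
T(g, Y) = -5/7 + 87*Y
T(198, 218) - f(190) = (-5/7 + 87*218) - 1*(-1/166) = (-5/7 + 18966) + 1/166 = 132757/7 + 1/166 = 22037669/1162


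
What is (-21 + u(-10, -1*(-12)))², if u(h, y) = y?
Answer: 81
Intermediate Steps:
(-21 + u(-10, -1*(-12)))² = (-21 - 1*(-12))² = (-21 + 12)² = (-9)² = 81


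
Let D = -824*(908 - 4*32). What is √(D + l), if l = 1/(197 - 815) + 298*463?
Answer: I*√192774611922/618 ≈ 710.46*I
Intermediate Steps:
D = -642720 (D = -824*(908 - 128) = -824*780 = -642720)
l = 85267931/618 (l = 1/(-618) + 137974 = -1/618 + 137974 = 85267931/618 ≈ 1.3797e+5)
√(D + l) = √(-642720 + 85267931/618) = √(-311933029/618) = I*√192774611922/618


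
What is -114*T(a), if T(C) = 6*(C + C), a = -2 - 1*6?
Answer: 10944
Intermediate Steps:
a = -8 (a = -2 - 6 = -8)
T(C) = 12*C (T(C) = 6*(2*C) = 12*C)
-114*T(a) = -1368*(-8) = -114*(-96) = 10944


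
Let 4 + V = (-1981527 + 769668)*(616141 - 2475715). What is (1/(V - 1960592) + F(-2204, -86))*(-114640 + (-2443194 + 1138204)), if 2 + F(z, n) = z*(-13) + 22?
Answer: -3057574739377582495961/75117984249 ≈ -4.0704e+10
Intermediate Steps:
V = 2253541488062 (V = -4 + (-1981527 + 769668)*(616141 - 2475715) = -4 - 1211859*(-1859574) = -4 + 2253541488066 = 2253541488062)
F(z, n) = 20 - 13*z (F(z, n) = -2 + (z*(-13) + 22) = -2 + (-13*z + 22) = -2 + (22 - 13*z) = 20 - 13*z)
(1/(V - 1960592) + F(-2204, -86))*(-114640 + (-2443194 + 1138204)) = (1/(2253541488062 - 1960592) + (20 - 13*(-2204)))*(-114640 + (-2443194 + 1138204)) = (1/2253539527470 + (20 + 28652))*(-114640 - 1304990) = (1/2253539527470 + 28672)*(-1419630) = (64613485331619841/2253539527470)*(-1419630) = -3057574739377582495961/75117984249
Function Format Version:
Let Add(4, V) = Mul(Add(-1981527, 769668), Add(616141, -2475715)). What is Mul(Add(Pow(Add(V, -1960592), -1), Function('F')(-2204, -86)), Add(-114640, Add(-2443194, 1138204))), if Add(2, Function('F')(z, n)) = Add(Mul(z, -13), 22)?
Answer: Rational(-3057574739377582495961, 75117984249) ≈ -4.0704e+10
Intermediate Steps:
V = 2253541488062 (V = Add(-4, Mul(Add(-1981527, 769668), Add(616141, -2475715))) = Add(-4, Mul(-1211859, -1859574)) = Add(-4, 2253541488066) = 2253541488062)
Function('F')(z, n) = Add(20, Mul(-13, z)) (Function('F')(z, n) = Add(-2, Add(Mul(z, -13), 22)) = Add(-2, Add(Mul(-13, z), 22)) = Add(-2, Add(22, Mul(-13, z))) = Add(20, Mul(-13, z)))
Mul(Add(Pow(Add(V, -1960592), -1), Function('F')(-2204, -86)), Add(-114640, Add(-2443194, 1138204))) = Mul(Add(Pow(Add(2253541488062, -1960592), -1), Add(20, Mul(-13, -2204))), Add(-114640, Add(-2443194, 1138204))) = Mul(Add(Pow(2253539527470, -1), Add(20, 28652)), Add(-114640, -1304990)) = Mul(Add(Rational(1, 2253539527470), 28672), -1419630) = Mul(Rational(64613485331619841, 2253539527470), -1419630) = Rational(-3057574739377582495961, 75117984249)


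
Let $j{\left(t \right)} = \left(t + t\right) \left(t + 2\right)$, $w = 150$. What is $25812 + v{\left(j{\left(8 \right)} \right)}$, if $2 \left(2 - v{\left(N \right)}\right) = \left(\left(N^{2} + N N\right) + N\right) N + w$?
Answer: $-4083061$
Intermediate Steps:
$j{\left(t \right)} = 2 t \left(2 + t\right)$
$v{\left(N \right)} = -73 - \frac{N \left(N + 2 N^{2}\right)}{2}$ ($v{\left(N \right)} = 2 - \frac{\left(\left(N^{2} + N N\right) + N\right) N + 150}{2} = 2 - \frac{\left(\left(N^{2} + N^{2}\right) + N\right) N + 150}{2} = 2 - \frac{\left(2 N^{2} + N\right) N + 150}{2} = 2 - \frac{\left(N + 2 N^{2}\right) N + 150}{2} = 2 - \frac{N \left(N + 2 N^{2}\right) + 150}{2} = 2 - \frac{150 + N \left(N + 2 N^{2}\right)}{2} = 2 - \left(75 + \frac{N \left(N + 2 N^{2}\right)}{2}\right) = -73 - \frac{N \left(N + 2 N^{2}\right)}{2}$)
$25812 + v{\left(j{\left(8 \right)} \right)} = 25812 - \left(73 + \left(2 \cdot 8 \left(2 + 8\right)\right)^{3} + \frac{256 \left(2 + 8\right)^{2}}{2}\right) = 25812 - \left(73 + 12800 + \left(2 \cdot 8 \cdot 10\right)^{3}\right) = 25812 - \left(4096073 + 12800\right) = 25812 - 4108873 = -4083061$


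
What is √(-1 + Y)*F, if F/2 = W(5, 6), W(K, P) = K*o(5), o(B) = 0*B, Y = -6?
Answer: 0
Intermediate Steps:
o(B) = 0
W(K, P) = 0 (W(K, P) = K*0 = 0)
F = 0 (F = 2*0 = 0)
√(-1 + Y)*F = √(-1 - 6)*0 = √(-7)*0 = (I*√7)*0 = 0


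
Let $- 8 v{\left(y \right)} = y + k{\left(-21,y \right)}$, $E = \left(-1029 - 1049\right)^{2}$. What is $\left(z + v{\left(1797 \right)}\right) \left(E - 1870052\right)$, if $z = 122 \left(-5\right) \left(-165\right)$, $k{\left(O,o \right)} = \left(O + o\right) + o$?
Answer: $244751179320$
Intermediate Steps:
$k{\left(O,o \right)} = O + 2 o$
$E = 4318084$ ($E = \left(-2078\right)^{2} = 4318084$)
$z = 100650$ ($z = \left(-610\right) \left(-165\right) = 100650$)
$v{\left(y \right)} = \frac{21}{8} - \frac{3 y}{8}$ ($v{\left(y \right)} = - \frac{y + \left(-21 + 2 y\right)}{8} = - \frac{-21 + 3 y}{8} = \frac{21}{8} - \frac{3 y}{8}$)
$\left(z + v{\left(1797 \right)}\right) \left(E - 1870052\right) = \left(100650 + \left(\frac{21}{8} - \frac{5391}{8}\right)\right) \left(4318084 - 1870052\right) = \left(100650 + \left(\frac{21}{8} - \frac{5391}{8}\right)\right) 2448032 = \left(100650 - \frac{2685}{4}\right) 2448032 = \frac{399915}{4} \cdot 2448032 = 244751179320$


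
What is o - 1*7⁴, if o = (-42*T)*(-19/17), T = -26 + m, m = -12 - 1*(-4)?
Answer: -3997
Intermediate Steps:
m = -8 (m = -12 + 4 = -8)
T = -34 (T = -26 - 8 = -34)
o = -1596 (o = (-42*(-34))*(-19/17) = 1428*(-19*1/17) = 1428*(-19/17) = -1596)
o - 1*7⁴ = -1596 - 1*7⁴ = -1596 - 1*2401 = -1596 - 2401 = -3997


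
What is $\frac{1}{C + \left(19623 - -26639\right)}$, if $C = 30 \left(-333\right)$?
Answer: $\frac{1}{36272} \approx 2.7569 \cdot 10^{-5}$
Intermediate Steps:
$C = -9990$
$\frac{1}{C + \left(19623 - -26639\right)} = \frac{1}{-9990 + \left(19623 - -26639\right)} = \frac{1}{-9990 + \left(19623 + 26639\right)} = \frac{1}{-9990 + 46262} = \frac{1}{36272}$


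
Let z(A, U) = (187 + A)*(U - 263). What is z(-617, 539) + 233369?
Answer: 114689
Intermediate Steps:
z(A, U) = (-263 + U)*(187 + A) (z(A, U) = (187 + A)*(-263 + U) = (-263 + U)*(187 + A))
z(-617, 539) + 233369 = (-49181 - 263*(-617) + 187*539 - 617*539) + 233369 = (-49181 + 162271 + 100793 - 332563) + 233369 = -118680 + 233369 = 114689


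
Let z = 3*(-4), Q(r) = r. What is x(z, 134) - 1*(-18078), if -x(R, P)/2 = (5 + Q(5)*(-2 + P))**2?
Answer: -866372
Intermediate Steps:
z = -12
x(R, P) = -2*(-5 + 5*P)**2 (x(R, P) = -2*(5 + 5*(-2 + P))**2 = -2*(5 + (-10 + 5*P))**2 = -2*(-5 + 5*P)**2)
x(z, 134) - 1*(-18078) = -50*(-1 + 134)**2 - 1*(-18078) = -50*133**2 + 18078 = -50*17689 + 18078 = -884450 + 18078 = -866372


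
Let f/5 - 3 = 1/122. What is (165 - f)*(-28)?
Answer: -256130/61 ≈ -4198.9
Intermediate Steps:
f = 1835/122 (f = 15 + 5/122 = 1835/122 ≈ 15.041)
(165 - f)*(-28) = (165 - 1*1835/122)*(-28) = (165 - 1835/122)*(-28) = (18295/122)*(-28) = -256130/61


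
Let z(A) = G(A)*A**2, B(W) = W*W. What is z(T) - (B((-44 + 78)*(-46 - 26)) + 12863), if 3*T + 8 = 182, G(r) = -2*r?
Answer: -6395791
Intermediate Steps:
T = 58 (T = -8/3 + (1/3)*182 = -8/3 + 182/3 = 58)
B(W) = W**2
z(A) = -2*A**3 (z(A) = (-2*A)*A**2 = -2*A**3)
z(T) - (B((-44 + 78)*(-46 - 26)) + 12863) = -2*58**3 - (((-44 + 78)*(-46 - 26))**2 + 12863) = -2*195112 - ((34*(-72))**2 + 12863) = -390224 - ((-2448)**2 + 12863) = -390224 - (5992704 + 12863) = -390224 - 1*6005567 = -390224 - 6005567 = -6395791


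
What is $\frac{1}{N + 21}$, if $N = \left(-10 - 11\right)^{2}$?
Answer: $\frac{1}{462} \approx 0.0021645$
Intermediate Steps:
$N = 441$ ($N = \left(-21\right)^{2} = 441$)
$\frac{1}{N + 21} = \frac{1}{441 + 21} = \frac{1}{462}$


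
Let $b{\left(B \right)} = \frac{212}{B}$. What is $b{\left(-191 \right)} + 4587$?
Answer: $\frac{875905}{191} \approx 4585.9$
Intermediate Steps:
$b{\left(-191 \right)} + 4587 = \frac{212}{-191} + 4587 = 212 \left(- \frac{1}{191}\right) + 4587 = - \frac{212}{191} + 4587 = \frac{875905}{191}$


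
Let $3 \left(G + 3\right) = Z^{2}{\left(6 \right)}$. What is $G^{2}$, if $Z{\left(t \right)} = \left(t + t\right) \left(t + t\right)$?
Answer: $47734281$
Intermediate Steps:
$Z{\left(t \right)} = 4 t^{2}$ ($Z{\left(t \right)} = 2 t 2 t = 4 t^{2}$)
$G = 6909$ ($G = -3 + \frac{\left(4 \cdot 6^{2}\right)^{2}}{3} = -3 + \frac{\left(4 \cdot 36\right)^{2}}{3} = -3 + \frac{144^{2}}{3} = -3 + \frac{1}{3} \cdot 20736 = -3 + 6912 = 6909$)
$G^{2} = 6909^{2} = 47734281$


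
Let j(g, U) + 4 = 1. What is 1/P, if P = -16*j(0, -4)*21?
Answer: 1/1008 ≈ 0.00099206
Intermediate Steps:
j(g, U) = -3 (j(g, U) = -4 + 1 = -3)
P = 1008 (P = -16*(-3)*21 = 48*21 = 1008)
1/P = 1/1008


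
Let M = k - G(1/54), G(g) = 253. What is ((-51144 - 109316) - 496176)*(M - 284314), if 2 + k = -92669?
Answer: 247708051368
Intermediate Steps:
k = -92671 (k = -2 - 92669 = -92671)
M = -92924 (M = -92671 - 1*253 = -92671 - 253 = -92924)
((-51144 - 109316) - 496176)*(M - 284314) = ((-51144 - 109316) - 496176)*(-92924 - 284314) = (-160460 - 496176)*(-377238) = -656636*(-377238) = 247708051368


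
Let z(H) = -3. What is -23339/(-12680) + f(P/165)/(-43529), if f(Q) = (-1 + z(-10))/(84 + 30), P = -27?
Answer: 57907655227/31461020040 ≈ 1.8406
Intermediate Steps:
f(Q) = -2/57 (f(Q) = (-1 - 3)/(84 + 30) = -4/114 = -4*1/114 = -2/57)
-23339/(-12680) + f(P/165)/(-43529) = -23339/(-12680) - 2/57/(-43529) = -23339*(-1/12680) - 2/57*(-1/43529) = 23339/12680 + 2/2481153 = 57907655227/31461020040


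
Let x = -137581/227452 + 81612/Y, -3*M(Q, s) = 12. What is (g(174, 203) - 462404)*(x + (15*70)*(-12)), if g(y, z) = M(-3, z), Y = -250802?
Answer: 41548822110518943786/7130677063 ≈ 5.8268e+9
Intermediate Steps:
M(Q, s) = -4 (M(Q, s) = -⅓*12 = -4)
x = -26534201293/28522708252 (x = -137581/227452 + 81612/(-250802) = -137581*1/227452 + 81612*(-1/250802) = -137581/227452 - 40806/125401 = -26534201293/28522708252 ≈ -0.93028)
g(y, z) = -4
(g(174, 203) - 462404)*(x + (15*70)*(-12)) = (-4 - 462404)*(-26534201293/28522708252 + (15*70)*(-12)) = -462408*(-26534201293/28522708252 + 1050*(-12)) = -462408*(-26534201293/28522708252 - 12600) = -462408*(-359412658176493/28522708252) = 41548822110518943786/7130677063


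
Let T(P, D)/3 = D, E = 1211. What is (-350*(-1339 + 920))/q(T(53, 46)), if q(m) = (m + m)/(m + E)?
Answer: 98915425/138 ≈ 7.1678e+5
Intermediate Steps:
T(P, D) = 3*D
q(m) = 2*m/(1211 + m) (q(m) = (m + m)/(m + 1211) = (2*m)/(1211 + m) = 2*m/(1211 + m))
(-350*(-1339 + 920))/q(T(53, 46)) = (-350*(-1339 + 920))/((2*(3*46)/(1211 + 3*46))) = (-350*(-419))/((2*138/(1211 + 138))) = 146650/((2*138/1349)) = 146650/((2*138*(1/1349))) = 146650/(276/1349) = 146650*(1349/276) = 98915425/138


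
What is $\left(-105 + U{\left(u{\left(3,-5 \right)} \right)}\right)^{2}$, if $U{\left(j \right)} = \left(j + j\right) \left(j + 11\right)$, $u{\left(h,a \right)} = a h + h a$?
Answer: $1071225$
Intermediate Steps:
$u{\left(h,a \right)} = 2 a h$ ($u{\left(h,a \right)} = a h + a h = 2 a h$)
$U{\left(j \right)} = 2 j \left(11 + j\right)$
$\left(-105 + U{\left(u{\left(3,-5 \right)} \right)}\right)^{2} = \left(-105 + 2 \cdot 2 \left(-5\right) 3 \left(11 + 2 \left(-5\right) 3\right)\right)^{2} = \left(-105 + 2 \left(-30\right) \left(11 - 30\right)\right)^{2} = \left(-105 + 2 \left(-30\right) \left(-19\right)\right)^{2} = \left(-105 + 1140\right)^{2} = 1035^{2} = 1071225$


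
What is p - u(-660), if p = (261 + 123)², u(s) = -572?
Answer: 148028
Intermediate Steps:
p = 147456 (p = 384² = 147456)
p - u(-660) = 147456 - 1*(-572) = 147456 + 572 = 148028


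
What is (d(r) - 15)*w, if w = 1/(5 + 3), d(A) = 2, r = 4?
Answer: -13/8 ≈ -1.6250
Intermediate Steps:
w = ⅛ (w = 1/8 = ⅛ ≈ 0.12500)
(d(r) - 15)*w = (2 - 15)*(⅛) = -13*⅛ = -13/8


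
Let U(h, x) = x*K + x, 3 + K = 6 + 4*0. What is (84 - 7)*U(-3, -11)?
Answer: -3388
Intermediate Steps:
K = 3 (K = -3 + (6 + 4*0) = -3 + (6 + 0) = -3 + 6 = 3)
U(h, x) = 4*x (U(h, x) = x*3 + x = 3*x + x = 4*x)
(84 - 7)*U(-3, -11) = (84 - 7)*(4*(-11)) = 77*(-44) = -3388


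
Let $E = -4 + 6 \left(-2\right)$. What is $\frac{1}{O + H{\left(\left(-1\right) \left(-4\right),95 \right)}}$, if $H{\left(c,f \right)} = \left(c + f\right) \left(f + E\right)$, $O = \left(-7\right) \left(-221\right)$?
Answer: $\frac{1}{9368} \approx 0.00010675$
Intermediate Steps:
$O = 1547$
$E = -16$ ($E = -4 - 12 = -16$)
$H{\left(c,f \right)} = \left(-16 + f\right) \left(c + f\right)$ ($H{\left(c,f \right)} = \left(c + f\right) \left(f - 16\right) = \left(c + f\right) \left(-16 + f\right) = \left(-16 + f\right) \left(c + f\right)$)
$\frac{1}{O + H{\left(\left(-1\right) \left(-4\right),95 \right)}} = \frac{1}{1547 + \left(95^{2} - 16 \left(\left(-1\right) \left(-4\right)\right) - 1520 + \left(-1\right) \left(-4\right) 95\right)} = \frac{1}{1547 + \left(9025 - 64 - 1520 + 4 \cdot 95\right)} = \frac{1}{1547 + \left(9025 - 64 - 1520 + 380\right)} = \frac{1}{1547 + 7821} = \frac{1}{9368}$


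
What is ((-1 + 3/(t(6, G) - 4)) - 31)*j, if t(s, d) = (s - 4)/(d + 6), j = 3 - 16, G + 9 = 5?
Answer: 429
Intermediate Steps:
G = -4 (G = -9 + 5 = -4)
j = -13
t(s, d) = (-4 + s)/(6 + d)
((-1 + 3/(t(6, G) - 4)) - 31)*j = ((-1 + 3/((-4 + 6)/(6 - 4) - 4)) - 31)*(-13) = ((-1 + 3/(2/2 - 4)) - 31)*(-13) = ((-1 + 3/((1/2)*2 - 4)) - 31)*(-13) = ((-1 + 3/(1 - 4)) - 31)*(-13) = ((-1 + 3/(-3)) - 31)*(-13) = ((-1 + 3*(-1/3)) - 31)*(-13) = ((-1 - 1) - 31)*(-13) = (-2 - 31)*(-13) = -33*(-13) = 429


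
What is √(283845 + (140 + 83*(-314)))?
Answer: √257923 ≈ 507.86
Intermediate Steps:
√(283845 + (140 + 83*(-314))) = √(283845 + (140 - 26062)) = √(283845 - 25922) = √257923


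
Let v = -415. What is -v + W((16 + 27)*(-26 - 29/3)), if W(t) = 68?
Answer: 483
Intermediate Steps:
-v + W((16 + 27)*(-26 - 29/3)) = -1*(-415) + 68 = 415 + 68 = 483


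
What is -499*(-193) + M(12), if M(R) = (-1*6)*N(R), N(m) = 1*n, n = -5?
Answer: 96337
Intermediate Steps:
N(m) = -5 (N(m) = 1*(-5) = -5)
M(R) = 30 (M(R) = -1*6*(-5) = -6*(-5) = 30)
-499*(-193) + M(12) = -499*(-193) + 30 = 96307 + 30 = 96337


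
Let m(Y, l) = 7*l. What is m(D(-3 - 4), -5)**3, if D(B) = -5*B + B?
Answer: -42875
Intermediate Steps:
D(B) = -4*B
m(D(-3 - 4), -5)**3 = (7*(-5))**3 = (-35)**3 = -42875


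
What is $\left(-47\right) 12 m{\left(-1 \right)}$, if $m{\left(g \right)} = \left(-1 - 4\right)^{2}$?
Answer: $-14100$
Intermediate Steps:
$m{\left(g \right)} = 25$ ($m{\left(g \right)} = \left(-5\right)^{2} = 25$)
$\left(-47\right) 12 m{\left(-1 \right)} = \left(-47\right) 12 \cdot 25 = \left(-564\right) 25 = -14100$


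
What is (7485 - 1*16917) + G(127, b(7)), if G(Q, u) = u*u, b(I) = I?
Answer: -9383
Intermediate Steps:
G(Q, u) = u**2
(7485 - 1*16917) + G(127, b(7)) = (7485 - 1*16917) + 7**2 = (7485 - 16917) + 49 = -9432 + 49 = -9383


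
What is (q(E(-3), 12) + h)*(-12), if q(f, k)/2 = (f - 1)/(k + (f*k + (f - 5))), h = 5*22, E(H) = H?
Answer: -1323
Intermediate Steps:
h = 110
q(f, k) = 2*(-1 + f)/(-5 + f + k + f*k) (q(f, k) = 2*((f - 1)/(k + (f*k + (f - 5)))) = 2*((-1 + f)/(k + (f*k + (-5 + f)))) = 2*((-1 + f)/(k + (-5 + f + f*k))) = 2*((-1 + f)/(-5 + f + k + f*k)) = 2*(-1 + f)/(-5 + f + k + f*k))
(q(E(-3), 12) + h)*(-12) = (2*(-1 - 3)/(-5 - 3 + 12 - 3*12) + 110)*(-12) = (2*(-4)/(-5 - 3 + 12 - 36) + 110)*(-12) = (2*(-4)/(-32) + 110)*(-12) = (2*(-1/32)*(-4) + 110)*(-12) = (1/4 + 110)*(-12) = (441/4)*(-12) = -1323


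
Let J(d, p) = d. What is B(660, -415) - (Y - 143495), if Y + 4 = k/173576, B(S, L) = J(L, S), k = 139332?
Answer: 6208952263/43394 ≈ 1.4308e+5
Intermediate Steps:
B(S, L) = L
Y = -138743/43394 (Y = -4 + 139332/173576 = -4 + 139332*(1/173576) = -4 + 34833/43394 = -138743/43394 ≈ -3.1973)
B(660, -415) - (Y - 143495) = -415 - (-138743/43394 - 143495) = -415 - 1*(-6226960773/43394) = -415 + 6226960773/43394 = 6208952263/43394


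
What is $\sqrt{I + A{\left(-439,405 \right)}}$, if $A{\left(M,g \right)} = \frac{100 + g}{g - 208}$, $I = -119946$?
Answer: $\frac{i \sqrt{4654884829}}{197} \approx 346.33 i$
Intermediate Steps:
$A{\left(M,g \right)} = \frac{100 + g}{-208 + g}$
$\sqrt{I + A{\left(-439,405 \right)}} = \sqrt{-119946 + \frac{100 + 405}{-208 + 405}} = \sqrt{-119946 + \frac{1}{197} \cdot 505} = \sqrt{-119946 + \frac{505}{197}} = \sqrt{- \frac{23628857}{197}} = \frac{i \sqrt{4654884829}}{197}$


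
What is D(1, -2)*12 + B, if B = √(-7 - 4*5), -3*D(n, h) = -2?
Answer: 8 + 3*I*√3 ≈ 8.0 + 5.1962*I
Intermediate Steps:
D(n, h) = ⅔ (D(n, h) = -⅓*(-2) = ⅔)
B = 3*I*√3 (B = √(-7 - 20) = √(-27) = 3*I*√3 ≈ 5.1962*I)
D(1, -2)*12 + B = (⅔)*12 + 3*I*√3 = 8 + 3*I*√3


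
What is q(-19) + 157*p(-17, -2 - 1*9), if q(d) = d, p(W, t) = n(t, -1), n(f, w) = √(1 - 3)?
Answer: -19 + 157*I*√2 ≈ -19.0 + 222.03*I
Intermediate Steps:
n(f, w) = I*√2 (n(f, w) = √(-2) = I*√2)
p(W, t) = I*√2
q(-19) + 157*p(-17, -2 - 1*9) = -19 + 157*(I*√2) = -19 + 157*I*√2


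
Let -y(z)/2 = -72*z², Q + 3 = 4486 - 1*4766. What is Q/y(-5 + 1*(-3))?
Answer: -283/9216 ≈ -0.030707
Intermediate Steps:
Q = -283 (Q = -3 + (4486 - 1*4766) = -3 + (4486 - 4766) = -3 - 280 = -283)
y(z) = 144*z² (y(z) = -(-144)*z² = 144*z²)
Q/y(-5 + 1*(-3)) = -283*1/(144*(-5 + 1*(-3))²) = -283*1/(144*(-5 - 3)²) = -283/(144*(-8)²) = -283/(144*64) = -283/9216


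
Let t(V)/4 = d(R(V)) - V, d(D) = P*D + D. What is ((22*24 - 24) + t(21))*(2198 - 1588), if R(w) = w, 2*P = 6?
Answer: 461160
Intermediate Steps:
P = 3 (P = (½)*6 = 3)
d(D) = 4*D (d(D) = 3*D + D = 4*D)
t(V) = 12*V (t(V) = 4*(4*V - V) = 4*(3*V) = 12*V)
((22*24 - 24) + t(21))*(2198 - 1588) = ((22*24 - 24) + 12*21)*(2198 - 1588) = ((528 - 24) + 252)*610 = (504 + 252)*610 = 756*610 = 461160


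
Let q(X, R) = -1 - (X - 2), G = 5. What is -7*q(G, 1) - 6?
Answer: 22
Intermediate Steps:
q(X, R) = 1 - X (q(X, R) = -1 - (-2 + X) = -1 + (2 - X) = 1 - X)
-7*q(G, 1) - 6 = -7*(1 - 1*5) - 6 = -7*(1 - 5) - 6 = -7*(-4) - 6 = 28 - 6 = 22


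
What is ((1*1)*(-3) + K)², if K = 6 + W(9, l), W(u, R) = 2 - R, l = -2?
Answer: 49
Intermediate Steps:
K = 10 (K = 6 + (2 - 1*(-2)) = 6 + (2 + 2) = 6 + 4 = 10)
((1*1)*(-3) + K)² = ((1*1)*(-3) + 10)² = (1*(-3) + 10)² = (-3 + 10)² = 7² = 49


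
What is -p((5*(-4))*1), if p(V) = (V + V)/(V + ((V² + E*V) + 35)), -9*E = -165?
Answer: 24/29 ≈ 0.82759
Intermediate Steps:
E = 55/3 (E = -⅑*(-165) = 55/3 ≈ 18.333)
p(V) = 2*V/(35 + V² + 58*V/3) (p(V) = (V + V)/(V + ((V² + 55*V/3) + 35)) = (2*V)/(V + (35 + V² + 55*V/3)) = (2*V)/(35 + V² + 58*V/3) = 2*V/(35 + V² + 58*V/3))
-p((5*(-4))*1) = -6*(5*(-4))*1/(105 + 3*((5*(-4))*1)² + 58*((5*(-4))*1)) = -6*(-20*1)/(105 + 3*(-20*1)² + 58*(-20*1)) = -6*(-20)/(105 + 3*(-20)² + 58*(-20)) = -6*(-20)/(105 + 3*400 - 1160) = -6*(-20)/(105 + 1200 - 1160) = -6*(-20)/145 = -1*(-24/29) = 24/29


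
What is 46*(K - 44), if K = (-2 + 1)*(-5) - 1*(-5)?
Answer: -1564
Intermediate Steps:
K = 10 (K = -1*(-5) + 5 = 5 + 5 = 10)
46*(K - 44) = 46*(10 - 44) = 46*(-34) = -1564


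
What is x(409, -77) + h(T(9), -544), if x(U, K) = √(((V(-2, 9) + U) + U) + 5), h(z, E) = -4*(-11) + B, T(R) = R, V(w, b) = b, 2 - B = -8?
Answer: 54 + 8*√13 ≈ 82.844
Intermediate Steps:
B = 10 (B = 2 - 1*(-8) = 2 + 8 = 10)
h(z, E) = 54 (h(z, E) = -4*(-11) + 10 = 44 + 10 = 54)
x(U, K) = √(14 + 2*U) (x(U, K) = √(((9 + U) + U) + 5) = √((9 + 2*U) + 5) = √(14 + 2*U))
x(409, -77) + h(T(9), -544) = √(14 + 2*409) + 54 = √(14 + 818) + 54 = √832 + 54 = 8*√13 + 54 = 54 + 8*√13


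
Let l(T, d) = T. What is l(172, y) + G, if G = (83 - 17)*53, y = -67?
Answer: 3670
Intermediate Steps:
G = 3498 (G = 66*53 = 3498)
l(172, y) + G = 172 + 3498 = 3670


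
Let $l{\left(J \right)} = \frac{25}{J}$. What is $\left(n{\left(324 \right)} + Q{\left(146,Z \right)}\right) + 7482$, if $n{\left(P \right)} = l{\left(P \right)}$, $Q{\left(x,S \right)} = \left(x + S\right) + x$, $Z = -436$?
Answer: $\frac{2377537}{324} \approx 7338.1$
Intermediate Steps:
$Q{\left(x,S \right)} = S + 2 x$ ($Q{\left(x,S \right)} = \left(S + x\right) + x = S + 2 x$)
$n{\left(P \right)} = \frac{25}{P}$
$\left(n{\left(324 \right)} + Q{\left(146,Z \right)}\right) + 7482 = \left(\frac{25}{324} + \left(-436 + 2 \cdot 146\right)\right) + 7482 = \left(25 \cdot \frac{1}{324} + \left(-436 + 292\right)\right) + 7482 = \left(\frac{25}{324} - 144\right) + 7482 = - \frac{46631}{324} + 7482 = \frac{2377537}{324}$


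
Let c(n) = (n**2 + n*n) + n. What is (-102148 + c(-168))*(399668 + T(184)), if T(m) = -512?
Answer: -18308487408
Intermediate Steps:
c(n) = n + 2*n**2 (c(n) = (n**2 + n**2) + n = 2*n**2 + n = n + 2*n**2)
(-102148 + c(-168))*(399668 + T(184)) = (-102148 - 168*(1 + 2*(-168)))*(399668 - 512) = (-102148 - 168*(1 - 336))*399156 = (-102148 - 168*(-335))*399156 = (-102148 + 56280)*399156 = -45868*399156 = -18308487408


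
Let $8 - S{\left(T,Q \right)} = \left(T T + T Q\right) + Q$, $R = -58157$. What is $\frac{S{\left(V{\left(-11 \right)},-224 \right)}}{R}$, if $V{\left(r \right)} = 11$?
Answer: $- \frac{2575}{58157} \approx -0.044277$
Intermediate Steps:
$S{\left(T,Q \right)} = 8 - Q - T^{2} - Q T$ ($S{\left(T,Q \right)} = 8 - \left(\left(T T + T Q\right) + Q\right) = 8 - \left(\left(T^{2} + Q T\right) + Q\right) = 8 - \left(Q + T^{2} + Q T\right) = 8 - Q - T^{2} - Q T$)
$\frac{S{\left(V{\left(-11 \right)},-224 \right)}}{R} = \frac{8 - -224 - 11^{2} - \left(-224\right) 11}{-58157} = \left(8 + 224 - 121 + 2464\right) \left(- \frac{1}{58157}\right) = 2575 \left(- \frac{1}{58157}\right) = - \frac{2575}{58157}$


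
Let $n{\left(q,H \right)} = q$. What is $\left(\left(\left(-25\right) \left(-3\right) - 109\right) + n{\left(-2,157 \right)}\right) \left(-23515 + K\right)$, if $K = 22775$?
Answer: $26640$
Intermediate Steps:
$\left(\left(\left(-25\right) \left(-3\right) - 109\right) + n{\left(-2,157 \right)}\right) \left(-23515 + K\right) = \left(\left(\left(-25\right) \left(-3\right) - 109\right) - 2\right) \left(-23515 + 22775\right) = \left(\left(75 - 109\right) - 2\right) \left(-740\right) = \left(-34 - 2\right) \left(-740\right) = \left(-36\right) \left(-740\right) = 26640$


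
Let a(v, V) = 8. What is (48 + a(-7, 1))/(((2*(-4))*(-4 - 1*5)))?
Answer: 7/9 ≈ 0.77778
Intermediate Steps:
(48 + a(-7, 1))/(((2*(-4))*(-4 - 1*5))) = (48 + 8)/(((2*(-4))*(-4 - 1*5))) = 56/((-8*(-4 - 5))) = 56/((-8*(-9))) = 56/72 = 56*(1/72) = 7/9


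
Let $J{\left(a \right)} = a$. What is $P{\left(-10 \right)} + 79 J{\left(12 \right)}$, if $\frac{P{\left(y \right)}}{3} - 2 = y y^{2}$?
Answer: $-2046$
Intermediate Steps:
$P{\left(y \right)} = 6 + 3 y^{3}$ ($P{\left(y \right)} = 6 + 3 y y^{2} = 6 + 3 y^{3}$)
$P{\left(-10 \right)} + 79 J{\left(12 \right)} = \left(6 + 3 \left(-10\right)^{3}\right) + 79 \cdot 12 = \left(6 + 3 \left(-1000\right)\right) + 948 = \left(6 - 3000\right) + 948 = -2994 + 948 = -2046$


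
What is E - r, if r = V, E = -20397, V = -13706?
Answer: -6691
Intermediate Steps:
r = -13706
E - r = -20397 - 1*(-13706) = -20397 + 13706 = -6691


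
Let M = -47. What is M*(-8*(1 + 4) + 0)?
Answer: 1880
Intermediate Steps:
M*(-8*(1 + 4) + 0) = -47*(-8*(1 + 4) + 0) = -47*(-8*5 + 0) = -47*(-40 + 0) = -47*(-40) = 1880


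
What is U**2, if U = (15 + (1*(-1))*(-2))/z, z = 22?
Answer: 289/484 ≈ 0.59711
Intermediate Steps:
U = 17/22 (U = (15 + (1*(-1))*(-2))/22 = (15 - 1*(-2))*(1/22) = (15 + 2)*(1/22) = 17*(1/22) = 17/22 ≈ 0.77273)
U**2 = (17/22)**2 = 289/484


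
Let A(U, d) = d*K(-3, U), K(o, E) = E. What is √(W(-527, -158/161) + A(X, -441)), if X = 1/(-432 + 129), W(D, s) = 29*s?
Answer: I*√7140449015/16261 ≈ 5.1966*I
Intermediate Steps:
X = -1/303 (X = 1/(-303) = -1/303 ≈ -0.0033003)
A(U, d) = U*d (A(U, d) = d*U = U*d)
√(W(-527, -158/161) + A(X, -441)) = √(29*(-158/161) - 1/303*(-441)) = √(29*(-158*1/161) + 147/101) = √(29*(-158/161) + 147/101) = √(-4582/161 + 147/101) = √(-439115/16261) = I*√7140449015/16261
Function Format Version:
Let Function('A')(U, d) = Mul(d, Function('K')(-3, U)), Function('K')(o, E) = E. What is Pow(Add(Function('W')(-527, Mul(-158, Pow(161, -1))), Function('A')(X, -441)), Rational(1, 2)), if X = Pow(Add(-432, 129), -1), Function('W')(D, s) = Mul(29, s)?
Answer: Mul(Rational(1, 16261), I, Pow(7140449015, Rational(1, 2))) ≈ Mul(5.1966, I)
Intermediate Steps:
X = Rational(-1, 303) (X = Pow(-303, -1) = Rational(-1, 303) ≈ -0.0033003)
Function('A')(U, d) = Mul(U, d) (Function('A')(U, d) = Mul(d, U) = Mul(U, d))
Pow(Add(Function('W')(-527, Mul(-158, Pow(161, -1))), Function('A')(X, -441)), Rational(1, 2)) = Pow(Add(Mul(29, Mul(-158, Pow(161, -1))), Mul(Rational(-1, 303), -441)), Rational(1, 2)) = Pow(Add(Mul(29, Mul(-158, Rational(1, 161))), Rational(147, 101)), Rational(1, 2)) = Pow(Add(Mul(29, Rational(-158, 161)), Rational(147, 101)), Rational(1, 2)) = Pow(Add(Rational(-4582, 161), Rational(147, 101)), Rational(1, 2)) = Pow(Rational(-439115, 16261), Rational(1, 2)) = Mul(Rational(1, 16261), I, Pow(7140449015, Rational(1, 2)))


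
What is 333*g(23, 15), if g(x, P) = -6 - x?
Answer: -9657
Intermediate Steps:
333*g(23, 15) = 333*(-6 - 1*23) = 333*(-6 - 23) = 333*(-29) = -9657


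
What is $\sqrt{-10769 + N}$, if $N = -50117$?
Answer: $i \sqrt{60886} \approx 246.75 i$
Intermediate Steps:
$\sqrt{-10769 + N} = \sqrt{-10769 - 50117} = \sqrt{-60886} = i \sqrt{60886}$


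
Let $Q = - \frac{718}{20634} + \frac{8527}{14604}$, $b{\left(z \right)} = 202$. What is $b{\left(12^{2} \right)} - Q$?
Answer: $\frac{3372500257}{16741052} \approx 201.45$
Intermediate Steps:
$Q = \frac{9192247}{16741052}$ ($Q = \left(-718\right) \frac{1}{20634} + 8527 \cdot \frac{1}{14604} = - \frac{359}{10317} + \frac{8527}{14604} = \frac{9192247}{16741052} \approx 0.54908$)
$b{\left(12^{2} \right)} - Q = 202 - \frac{9192247}{16741052} = \frac{3372500257}{16741052}$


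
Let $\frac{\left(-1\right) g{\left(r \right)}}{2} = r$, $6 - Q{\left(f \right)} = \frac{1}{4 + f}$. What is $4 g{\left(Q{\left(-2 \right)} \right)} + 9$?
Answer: $-35$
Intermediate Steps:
$Q{\left(f \right)} = 6 - \frac{1}{4 + f}$
$g{\left(r \right)} = - 2 r$
$4 g{\left(Q{\left(-2 \right)} \right)} + 9 = 4 \left(- 2 \frac{23 + 6 \left(-2\right)}{4 - 2}\right) + 9 = 4 \left(- 2 \frac{23 - 12}{2}\right) + 9 = 4 \left(- 2 \cdot \frac{1}{2} \cdot 11\right) + 9 = 4 \left(\left(-2\right) \frac{11}{2}\right) + 9 = 4 \left(-11\right) + 9 = -44 + 9 = -35$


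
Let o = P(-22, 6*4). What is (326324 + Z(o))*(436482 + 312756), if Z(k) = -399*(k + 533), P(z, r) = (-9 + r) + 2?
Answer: 80074062012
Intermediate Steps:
P(z, r) = -7 + r
o = 17 (o = -7 + 6*4 = -7 + 24 = 17)
Z(k) = -212667 - 399*k (Z(k) = -399*(533 + k) = -212667 - 399*k)
(326324 + Z(o))*(436482 + 312756) = (326324 + (-212667 - 399*17))*(436482 + 312756) = (326324 + (-212667 - 6783))*749238 = (326324 - 219450)*749238 = 106874*749238 = 80074062012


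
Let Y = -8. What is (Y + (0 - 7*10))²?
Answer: 6084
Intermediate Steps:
(Y + (0 - 7*10))² = (-8 + (0 - 7*10))² = (-8 + (0 - 70))² = (-8 - 70)² = (-78)² = 6084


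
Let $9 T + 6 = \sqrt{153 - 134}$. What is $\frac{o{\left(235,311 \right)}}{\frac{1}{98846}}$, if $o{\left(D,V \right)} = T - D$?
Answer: $- \frac{69884122}{3} + \frac{98846 \sqrt{19}}{9} \approx -2.3247 \cdot 10^{7}$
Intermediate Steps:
$T = - \frac{2}{3} + \frac{\sqrt{19}}{9}$ ($T = - \frac{2}{3} + \frac{\sqrt{153 - 134}}{9} = - \frac{2}{3} + \frac{\sqrt{19}}{9} \approx -0.18234$)
$o{\left(D,V \right)} = - \frac{2}{3} - D + \frac{\sqrt{19}}{9}$ ($o{\left(D,V \right)} = \left(- \frac{2}{3} + \frac{\sqrt{19}}{9}\right) - D = - \frac{2}{3} - D + \frac{\sqrt{19}}{9}$)
$\frac{o{\left(235,311 \right)}}{\frac{1}{98846}} = \frac{- \frac{2}{3} - 235 + \frac{\sqrt{19}}{9}}{\frac{1}{98846}} = \left(- \frac{2}{3} - 235 + \frac{\sqrt{19}}{9}\right) \frac{1}{\frac{1}{98846}} = \left(- \frac{707}{3} + \frac{\sqrt{19}}{9}\right) 98846 = - \frac{69884122}{3} + \frac{98846 \sqrt{19}}{9}$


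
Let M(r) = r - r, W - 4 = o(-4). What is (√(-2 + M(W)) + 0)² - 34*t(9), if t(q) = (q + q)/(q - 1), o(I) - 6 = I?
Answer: -157/2 ≈ -78.500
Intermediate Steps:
o(I) = 6 + I
W = 6 (W = 4 + (6 - 4) = 4 + 2 = 6)
t(q) = 2*q/(-1 + q) (t(q) = (2*q)/(-1 + q) = 2*q/(-1 + q))
M(r) = 0
(√(-2 + M(W)) + 0)² - 34*t(9) = (√(-2 + 0) + 0)² - 68*9/(-1 + 9) = (√(-2) + 0)² - 68*9/8 = (I*√2 + 0)² - 68*9/8 = (I*√2)² - 34*9/4 = -2 - 153/2 = -157/2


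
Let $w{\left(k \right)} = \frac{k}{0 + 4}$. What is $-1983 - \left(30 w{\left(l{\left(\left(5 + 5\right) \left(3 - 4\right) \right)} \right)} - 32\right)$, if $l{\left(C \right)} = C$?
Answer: $-1876$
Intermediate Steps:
$w{\left(k \right)} = \frac{k}{4}$
$-1983 - \left(30 w{\left(l{\left(\left(5 + 5\right) \left(3 - 4\right) \right)} \right)} - 32\right) = -1983 - \left(30 \frac{\left(5 + 5\right) \left(3 - 4\right)}{4} - 32\right) = -1983 - \left(30 \frac{10 \left(-1\right)}{4} - 32\right) = -1983 - \left(30 \cdot \frac{1}{4} \left(-10\right) - 32\right) = -1983 - \left(30 \left(- \frac{5}{2}\right) - 32\right) = -1983 - \left(-75 - 32\right) = -1983 - -107 = -1983 + 107 = -1876$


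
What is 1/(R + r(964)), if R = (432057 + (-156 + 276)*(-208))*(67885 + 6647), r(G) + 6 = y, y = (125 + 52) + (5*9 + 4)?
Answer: 1/30341753824 ≈ 3.2958e-11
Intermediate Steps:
y = 226 (y = 177 + (45 + 4) = 177 + 49 = 226)
r(G) = 220 (r(G) = -6 + 226 = 220)
R = 30341753604 (R = (432057 + 120*(-208))*74532 = (432057 - 24960)*74532 = 407097*74532 = 30341753604)
1/(R + r(964)) = 1/(30341753604 + 220) = 1/30341753824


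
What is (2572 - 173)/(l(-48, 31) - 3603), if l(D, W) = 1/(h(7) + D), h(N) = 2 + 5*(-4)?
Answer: -158334/237799 ≈ -0.66583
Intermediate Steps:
h(N) = -18 (h(N) = 2 - 20 = -18)
l(D, W) = 1/(-18 + D)
(2572 - 173)/(l(-48, 31) - 3603) = (2572 - 173)/(1/(-18 - 48) - 3603) = 2399/(1/(-66) - 3603) = 2399/(-1/66 - 3603) = 2399/(-237799/66) = 2399*(-66/237799) = -158334/237799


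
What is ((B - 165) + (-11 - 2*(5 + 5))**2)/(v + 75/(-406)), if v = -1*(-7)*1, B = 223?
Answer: 413714/2767 ≈ 149.52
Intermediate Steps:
v = 7 (v = 7*1 = 7)
((B - 165) + (-11 - 2*(5 + 5))**2)/(v + 75/(-406)) = ((223 - 165) + (-11 - 2*(5 + 5))**2)/(7 + 75/(-406)) = (58 + (-11 - 2*10)**2)/(7 + 75*(-1/406)) = (58 + (-11 - 20)**2)/(7 - 75/406) = (58 + (-31)**2)/(2767/406) = (58 + 961)*(406/2767) = 1019*(406/2767) = 413714/2767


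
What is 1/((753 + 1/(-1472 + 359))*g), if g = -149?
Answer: -1113/124875112 ≈ -8.9129e-6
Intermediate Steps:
1/((753 + 1/(-1472 + 359))*g) = 1/((753 + 1/(-1472 + 359))*(-149)) = 1/((753 + 1/(-1113))*(-149)) = 1/((753 - 1/1113)*(-149)) = 1/((838088/1113)*(-149)) = 1/(-124875112/1113) = -1113/124875112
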